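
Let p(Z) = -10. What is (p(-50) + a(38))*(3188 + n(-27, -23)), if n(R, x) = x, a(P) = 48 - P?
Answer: 0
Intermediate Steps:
(p(-50) + a(38))*(3188 + n(-27, -23)) = (-10 + (48 - 1*38))*(3188 - 23) = (-10 + (48 - 38))*3165 = (-10 + 10)*3165 = 0*3165 = 0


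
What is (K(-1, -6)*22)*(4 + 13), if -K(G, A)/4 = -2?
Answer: 2992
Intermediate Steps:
K(G, A) = 8 (K(G, A) = -4*(-2) = 8)
(K(-1, -6)*22)*(4 + 13) = (8*22)*(4 + 13) = 176*17 = 2992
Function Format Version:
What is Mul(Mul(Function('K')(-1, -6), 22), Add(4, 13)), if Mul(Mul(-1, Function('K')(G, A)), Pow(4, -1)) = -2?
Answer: 2992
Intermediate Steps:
Function('K')(G, A) = 8 (Function('K')(G, A) = Mul(-4, -2) = 8)
Mul(Mul(Function('K')(-1, -6), 22), Add(4, 13)) = Mul(Mul(8, 22), Add(4, 13)) = Mul(176, 17) = 2992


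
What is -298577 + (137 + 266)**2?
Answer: -136168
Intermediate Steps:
-298577 + (137 + 266)**2 = -298577 + 403**2 = -298577 + 162409 = -136168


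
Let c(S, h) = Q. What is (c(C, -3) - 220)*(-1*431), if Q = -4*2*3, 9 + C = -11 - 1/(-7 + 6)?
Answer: 105164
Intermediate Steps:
C = -19 (C = -9 + (-11 - 1/(-7 + 6)) = -9 + (-11 - 1/(-1)) = -9 + (-11 - 1*(-1)) = -9 + (-11 + 1) = -9 - 10 = -19)
Q = -24 (Q = -8*3 = -24)
c(S, h) = -24
(c(C, -3) - 220)*(-1*431) = (-24 - 220)*(-1*431) = -244*(-431) = 105164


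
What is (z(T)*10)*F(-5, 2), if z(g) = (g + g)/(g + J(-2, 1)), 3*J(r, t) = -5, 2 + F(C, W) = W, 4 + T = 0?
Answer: 0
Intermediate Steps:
T = -4 (T = -4 + 0 = -4)
F(C, W) = -2 + W
J(r, t) = -5/3 (J(r, t) = (⅓)*(-5) = -5/3)
z(g) = 2*g/(-5/3 + g) (z(g) = (g + g)/(g - 5/3) = (2*g)/(-5/3 + g) = 2*g/(-5/3 + g))
(z(T)*10)*F(-5, 2) = ((6*(-4)/(-5 + 3*(-4)))*10)*(-2 + 2) = ((6*(-4)/(-5 - 12))*10)*0 = ((6*(-4)/(-17))*10)*0 = ((6*(-4)*(-1/17))*10)*0 = ((24/17)*10)*0 = (240/17)*0 = 0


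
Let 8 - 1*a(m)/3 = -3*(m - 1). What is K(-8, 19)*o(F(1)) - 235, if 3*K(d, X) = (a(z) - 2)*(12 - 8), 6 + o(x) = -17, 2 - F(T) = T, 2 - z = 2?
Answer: -1901/3 ≈ -633.67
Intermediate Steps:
z = 0 (z = 2 - 1*2 = 2 - 2 = 0)
F(T) = 2 - T
a(m) = 15 + 9*m (a(m) = 24 - (-9)*(m - 1) = 24 - (-9)*(-1 + m) = 24 - 3*(3 - 3*m) = 24 + (-9 + 9*m) = 15 + 9*m)
o(x) = -23 (o(x) = -6 - 17 = -23)
K(d, X) = 52/3 (K(d, X) = (((15 + 9*0) - 2)*(12 - 8))/3 = (((15 + 0) - 2)*4)/3 = ((15 - 2)*4)/3 = (13*4)/3 = (⅓)*52 = 52/3)
K(-8, 19)*o(F(1)) - 235 = (52/3)*(-23) - 235 = -1196/3 - 235 = -1901/3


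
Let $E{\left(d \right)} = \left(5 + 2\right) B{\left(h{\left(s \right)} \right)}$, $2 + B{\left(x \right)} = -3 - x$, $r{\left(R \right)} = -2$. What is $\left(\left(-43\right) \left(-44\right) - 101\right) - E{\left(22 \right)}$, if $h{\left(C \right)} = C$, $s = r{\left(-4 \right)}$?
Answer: $1812$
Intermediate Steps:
$s = -2$
$B{\left(x \right)} = -5 - x$ ($B{\left(x \right)} = -2 - \left(3 + x\right) = -5 - x$)
$E{\left(d \right)} = -21$ ($E{\left(d \right)} = \left(5 + 2\right) \left(-5 - -2\right) = 7 \left(-5 + 2\right) = 7 \left(-3\right) = -21$)
$\left(\left(-43\right) \left(-44\right) - 101\right) - E{\left(22 \right)} = \left(\left(-43\right) \left(-44\right) - 101\right) - -21 = \left(1892 - 101\right) + 21 = 1791 + 21 = 1812$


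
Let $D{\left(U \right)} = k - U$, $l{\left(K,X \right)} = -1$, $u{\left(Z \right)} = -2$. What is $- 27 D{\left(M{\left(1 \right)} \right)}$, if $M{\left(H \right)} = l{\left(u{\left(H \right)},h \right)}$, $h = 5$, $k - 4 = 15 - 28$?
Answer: $216$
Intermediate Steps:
$k = -9$ ($k = 4 + \left(15 - 28\right) = 4 - 13 = -9$)
$M{\left(H \right)} = -1$
$D{\left(U \right)} = -9 - U$
$- 27 D{\left(M{\left(1 \right)} \right)} = - 27 \left(-9 - -1\right) = - 27 \left(-9 + 1\right) = \left(-27\right) \left(-8\right) = 216$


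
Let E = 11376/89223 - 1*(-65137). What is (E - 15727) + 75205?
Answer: 3706178507/29741 ≈ 1.2462e+5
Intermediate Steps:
E = 1937243309/29741 (E = 11376*(1/89223) + 65137 = 3792/29741 + 65137 = 1937243309/29741 ≈ 65137.)
(E - 15727) + 75205 = (1937243309/29741 - 15727) + 75205 = 1469506602/29741 + 75205 = 3706178507/29741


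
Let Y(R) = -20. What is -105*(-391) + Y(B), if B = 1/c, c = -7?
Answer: 41035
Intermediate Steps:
B = -⅐ (B = 1/(-7) = -⅐ ≈ -0.14286)
-105*(-391) + Y(B) = -105*(-391) - 20 = 41055 - 20 = 41035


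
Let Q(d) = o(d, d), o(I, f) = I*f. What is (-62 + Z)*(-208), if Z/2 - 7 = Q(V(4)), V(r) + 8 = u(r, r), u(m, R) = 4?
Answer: 3328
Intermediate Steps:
V(r) = -4 (V(r) = -8 + 4 = -4)
Q(d) = d² (Q(d) = d*d = d²)
Z = 46 (Z = 14 + 2*(-4)² = 14 + 2*16 = 14 + 32 = 46)
(-62 + Z)*(-208) = (-62 + 46)*(-208) = -16*(-208) = 3328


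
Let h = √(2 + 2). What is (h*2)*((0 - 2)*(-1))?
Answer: 8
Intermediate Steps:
h = 2 (h = √4 = 2)
(h*2)*((0 - 2)*(-1)) = (2*2)*((0 - 2)*(-1)) = 4*(-2*(-1)) = 4*2 = 8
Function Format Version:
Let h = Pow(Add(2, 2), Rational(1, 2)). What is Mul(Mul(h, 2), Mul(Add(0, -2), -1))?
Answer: 8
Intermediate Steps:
h = 2 (h = Pow(4, Rational(1, 2)) = 2)
Mul(Mul(h, 2), Mul(Add(0, -2), -1)) = Mul(Mul(2, 2), Mul(Add(0, -2), -1)) = Mul(4, Mul(-2, -1)) = Mul(4, 2) = 8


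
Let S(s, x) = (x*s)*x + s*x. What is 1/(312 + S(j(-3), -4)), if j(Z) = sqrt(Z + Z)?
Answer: 13/4092 - I*sqrt(6)/8184 ≈ 0.0031769 - 0.0002993*I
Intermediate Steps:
j(Z) = sqrt(2)*sqrt(Z) (j(Z) = sqrt(2*Z) = sqrt(2)*sqrt(Z))
S(s, x) = s*x + s*x**2 (S(s, x) = (s*x)*x + s*x = s*x**2 + s*x = s*x + s*x**2)
1/(312 + S(j(-3), -4)) = 1/(312 + (sqrt(2)*sqrt(-3))*(-4)*(1 - 4)) = 1/(312 + (sqrt(2)*(I*sqrt(3)))*(-4)*(-3)) = 1/(312 + (I*sqrt(6))*(-4)*(-3)) = 1/(312 + 12*I*sqrt(6))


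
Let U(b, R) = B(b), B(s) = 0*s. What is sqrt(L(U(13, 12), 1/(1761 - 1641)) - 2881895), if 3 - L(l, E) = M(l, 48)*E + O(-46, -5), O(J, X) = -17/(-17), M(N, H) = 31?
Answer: I*sqrt(10374815730)/60 ≈ 1697.6*I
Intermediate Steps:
O(J, X) = 1 (O(J, X) = -17*(-1/17) = 1)
B(s) = 0
U(b, R) = 0
L(l, E) = 2 - 31*E (L(l, E) = 3 - (31*E + 1) = 3 - (1 + 31*E) = 3 + (-1 - 31*E) = 2 - 31*E)
sqrt(L(U(13, 12), 1/(1761 - 1641)) - 2881895) = sqrt((2 - 31/(1761 - 1641)) - 2881895) = sqrt((2 - 31/120) - 2881895) = sqrt(209/120 - 2881895) = sqrt(-345827191/120) = I*sqrt(10374815730)/60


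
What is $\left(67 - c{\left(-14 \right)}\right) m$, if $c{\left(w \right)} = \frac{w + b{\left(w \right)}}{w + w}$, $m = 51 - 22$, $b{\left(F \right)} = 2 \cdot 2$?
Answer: $\frac{27057}{14} \approx 1932.6$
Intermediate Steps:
$b{\left(F \right)} = 4$
$m = 29$ ($m = 51 - 22 = 29$)
$c{\left(w \right)} = \frac{4 + w}{2 w}$ ($c{\left(w \right)} = \frac{w + 4}{w + w} = \frac{4 + w}{2 w}$)
$\left(67 - c{\left(-14 \right)}\right) m = \left(67 - \frac{4 - 14}{2 \left(-14\right)}\right) 29 = \left(67 - \frac{1}{2} \left(- \frac{1}{14}\right) \left(-10\right)\right) 29 = \left(67 - \frac{5}{14}\right) 29 = \frac{933}{14} \cdot 29 = \frac{27057}{14}$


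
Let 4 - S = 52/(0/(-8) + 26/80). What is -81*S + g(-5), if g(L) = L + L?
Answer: 12626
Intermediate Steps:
g(L) = 2*L
S = -156 (S = 4 - 52/(0/(-8) + 26/80) = 4 - 52/(0*(-1/8) + 26*(1/80)) = 4 - 52/(0 + 13/40) = 4 - 52/13/40 = 4 - 52*40/13 = 4 - 1*160 = 4 - 160 = -156)
-81*S + g(-5) = -81*(-156) + 2*(-5) = 12636 - 10 = 12626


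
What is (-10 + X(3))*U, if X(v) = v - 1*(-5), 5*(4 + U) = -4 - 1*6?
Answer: 12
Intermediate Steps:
U = -6 (U = -4 + (-4 - 1*6)/5 = -4 + (-4 - 6)/5 = -4 + (1/5)*(-10) = -4 - 2 = -6)
X(v) = 5 + v (X(v) = v + 5 = 5 + v)
(-10 + X(3))*U = (-10 + (5 + 3))*(-6) = (-10 + 8)*(-6) = -2*(-6) = 12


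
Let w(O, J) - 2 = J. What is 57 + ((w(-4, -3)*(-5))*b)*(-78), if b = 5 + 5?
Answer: -3843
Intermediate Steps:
w(O, J) = 2 + J
b = 10
57 + ((w(-4, -3)*(-5))*b)*(-78) = 57 + (((2 - 3)*(-5))*10)*(-78) = 57 + (-1*(-5)*10)*(-78) = 57 + (5*10)*(-78) = 57 + 50*(-78) = 57 - 3900 = -3843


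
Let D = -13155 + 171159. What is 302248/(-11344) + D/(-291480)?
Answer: -33441832/1230115 ≈ -27.186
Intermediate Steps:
D = 158004
302248/(-11344) + D/(-291480) = 302248/(-11344) + 158004/(-291480) = 302248*(-1/11344) + 158004*(-1/291480) = -37781/1418 - 1881/3470 = -33441832/1230115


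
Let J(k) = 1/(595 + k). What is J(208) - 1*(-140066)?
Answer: 112472999/803 ≈ 1.4007e+5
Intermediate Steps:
J(208) - 1*(-140066) = 1/(595 + 208) - 1*(-140066) = 1/803 + 140066 = 112472999/803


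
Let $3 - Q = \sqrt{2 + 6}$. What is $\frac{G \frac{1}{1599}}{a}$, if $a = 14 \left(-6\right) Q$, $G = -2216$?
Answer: $\frac{554}{11193} + \frac{1108 \sqrt{2}}{33579} \approx 0.09616$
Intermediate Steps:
$Q = 3 - 2 \sqrt{2}$ ($Q = 3 - \sqrt{2 + 6} = 3 - \sqrt{8} = 3 - 2 \sqrt{2} \approx 0.17157$)
$a = -252 + 168 \sqrt{2}$ ($a = 14 \left(-6\right) \left(3 - 2 \sqrt{2}\right) = - 84 \left(3 - 2 \sqrt{2}\right) = -252 + 168 \sqrt{2} \approx -14.412$)
$\frac{G \frac{1}{1599}}{a} = \frac{\left(-2216\right) \frac{1}{1599}}{-252 + 168 \sqrt{2}} = - \frac{2216}{1599 \left(-252 + 168 \sqrt{2}\right)}$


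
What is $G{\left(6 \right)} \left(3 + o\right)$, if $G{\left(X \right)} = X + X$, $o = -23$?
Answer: $-240$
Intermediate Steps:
$G{\left(X \right)} = 2 X$
$G{\left(6 \right)} \left(3 + o\right) = 2 \cdot 6 \left(3 - 23\right) = 12 \left(-20\right) = -240$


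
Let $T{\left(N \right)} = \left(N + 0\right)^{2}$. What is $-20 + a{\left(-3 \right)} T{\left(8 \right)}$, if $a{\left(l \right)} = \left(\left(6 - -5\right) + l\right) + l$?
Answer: $300$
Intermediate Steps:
$T{\left(N \right)} = N^{2}$
$a{\left(l \right)} = 11 + 2 l$ ($a{\left(l \right)} = \left(\left(6 + 5\right) + l\right) + l = \left(11 + l\right) + l = 11 + 2 l$)
$-20 + a{\left(-3 \right)} T{\left(8 \right)} = -20 + \left(11 + 2 \left(-3\right)\right) 8^{2} = -20 + \left(11 - 6\right) 64 = -20 + 5 \cdot 64 = -20 + 320 = 300$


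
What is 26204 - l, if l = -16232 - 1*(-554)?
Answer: 41882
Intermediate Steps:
l = -15678 (l = -16232 + 554 = -15678)
26204 - l = 26204 - 1*(-15678) = 26204 + 15678 = 41882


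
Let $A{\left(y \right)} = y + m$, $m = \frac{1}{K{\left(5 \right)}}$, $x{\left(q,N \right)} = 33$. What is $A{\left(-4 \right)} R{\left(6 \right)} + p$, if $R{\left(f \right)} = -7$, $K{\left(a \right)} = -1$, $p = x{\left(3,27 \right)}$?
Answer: $68$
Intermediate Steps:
$p = 33$
$m = -1$ ($m = \frac{1}{-1} = -1$)
$A{\left(y \right)} = -1 + y$ ($A{\left(y \right)} = y - 1 = -1 + y$)
$A{\left(-4 \right)} R{\left(6 \right)} + p = \left(-1 - 4\right) \left(-7\right) + 33 = \left(-5\right) \left(-7\right) + 33 = 35 + 33 = 68$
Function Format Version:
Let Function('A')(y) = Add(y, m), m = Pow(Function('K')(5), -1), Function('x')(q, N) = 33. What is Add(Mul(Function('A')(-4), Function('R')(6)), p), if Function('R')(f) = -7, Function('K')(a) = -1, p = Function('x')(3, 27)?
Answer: 68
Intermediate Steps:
p = 33
m = -1 (m = Pow(-1, -1) = -1)
Function('A')(y) = Add(-1, y) (Function('A')(y) = Add(y, -1) = Add(-1, y))
Add(Mul(Function('A')(-4), Function('R')(6)), p) = Add(Mul(Add(-1, -4), -7), 33) = Add(Mul(-5, -7), 33) = Add(35, 33) = 68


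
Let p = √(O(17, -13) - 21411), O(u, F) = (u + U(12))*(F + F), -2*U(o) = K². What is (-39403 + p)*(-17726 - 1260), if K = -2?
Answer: 748105358 - 246818*I*√129 ≈ 7.4811e+8 - 2.8033e+6*I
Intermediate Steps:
U(o) = -2 (U(o) = -½*(-2)² = -½*4 = -2)
O(u, F) = 2*F*(-2 + u) (O(u, F) = (u - 2)*(F + F) = (-2 + u)*(2*F) = 2*F*(-2 + u))
p = 13*I*√129 (p = √(2*(-13)*(-2 + 17) - 21411) = √(2*(-13)*15 - 21411) = √(-390 - 21411) = √(-21801) = 13*I*√129 ≈ 147.65*I)
(-39403 + p)*(-17726 - 1260) = (-39403 + 13*I*√129)*(-17726 - 1260) = (-39403 + 13*I*√129)*(-18986) = 748105358 - 246818*I*√129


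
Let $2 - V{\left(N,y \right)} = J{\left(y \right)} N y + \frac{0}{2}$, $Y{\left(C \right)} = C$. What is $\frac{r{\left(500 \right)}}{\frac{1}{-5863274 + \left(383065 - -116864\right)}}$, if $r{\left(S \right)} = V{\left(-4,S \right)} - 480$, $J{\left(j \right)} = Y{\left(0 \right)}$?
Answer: $2563678910$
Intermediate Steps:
$J{\left(j \right)} = 0$
$V{\left(N,y \right)} = 2$ ($V{\left(N,y \right)} = 2 - \left(0 N y + \frac{0}{2}\right) = 2 - \left(0 y + 0 \cdot \frac{1}{2}\right) = 2 - \left(0 + 0\right) = 2 - 0 = 2 + 0 = 2$)
$r{\left(S \right)} = -478$ ($r{\left(S \right)} = 2 - 480 = -478$)
$\frac{r{\left(500 \right)}}{\frac{1}{-5863274 + \left(383065 - -116864\right)}} = - \frac{478}{\frac{1}{-5863274 + \left(383065 - -116864\right)}} = - \frac{478}{\frac{1}{-5863274 + \left(383065 + 116864\right)}} = - \frac{478}{\frac{1}{-5863274 + 499929}} = - \frac{478}{\frac{1}{-5363345}} = - \frac{478}{- \frac{1}{5363345}} = \left(-478\right) \left(-5363345\right) = 2563678910$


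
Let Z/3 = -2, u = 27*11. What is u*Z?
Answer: -1782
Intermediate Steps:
u = 297
Z = -6 (Z = 3*(-2) = -6)
u*Z = 297*(-6) = -1782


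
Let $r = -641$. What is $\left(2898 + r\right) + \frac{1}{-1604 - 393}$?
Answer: $\frac{4507228}{1997} \approx 2257.0$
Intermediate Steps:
$\left(2898 + r\right) + \frac{1}{-1604 - 393} = \left(2898 - 641\right) + \frac{1}{-1604 - 393} = 2257 + \frac{1}{-1997} = 2257 - \frac{1}{1997} = \frac{4507228}{1997}$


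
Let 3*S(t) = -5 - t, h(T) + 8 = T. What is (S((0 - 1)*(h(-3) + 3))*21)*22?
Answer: -2002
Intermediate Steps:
h(T) = -8 + T
S(t) = -5/3 - t/3 (S(t) = (-5 - t)/3 = -5/3 - t/3)
(S((0 - 1)*(h(-3) + 3))*21)*22 = ((-5/3 - (0 - 1)*((-8 - 3) + 3)/3)*21)*22 = ((-5/3 - (-1)*(-11 + 3)/3)*21)*22 = ((-5/3 - (-1)*(-8)/3)*21)*22 = ((-5/3 - 1/3*8)*21)*22 = ((-5/3 - 8/3)*21)*22 = -13/3*21*22 = -91*22 = -2002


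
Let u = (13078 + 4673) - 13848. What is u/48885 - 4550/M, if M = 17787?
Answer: -7285909/41405595 ≈ -0.17596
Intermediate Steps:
u = 3903 (u = 17751 - 13848 = 3903)
u/48885 - 4550/M = 3903/48885 - 4550/17787 = 3903*(1/48885) - 4550*1/17787 = 1301/16295 - 650/2541 = -7285909/41405595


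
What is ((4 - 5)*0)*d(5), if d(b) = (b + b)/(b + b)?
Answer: 0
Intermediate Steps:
d(b) = 1 (d(b) = (2*b)/((2*b)) = (2*b)*(1/(2*b)) = 1)
((4 - 5)*0)*d(5) = ((4 - 5)*0)*1 = -1*0*1 = 0*1 = 0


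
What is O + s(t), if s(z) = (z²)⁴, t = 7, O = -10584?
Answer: 5754217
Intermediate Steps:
s(z) = z⁸
O + s(t) = -10584 + 7⁸ = -10584 + 5764801 = 5754217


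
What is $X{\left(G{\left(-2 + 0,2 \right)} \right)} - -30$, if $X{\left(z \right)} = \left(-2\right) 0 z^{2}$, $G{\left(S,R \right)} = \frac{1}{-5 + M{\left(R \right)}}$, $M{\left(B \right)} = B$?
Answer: $30$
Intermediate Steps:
$G{\left(S,R \right)} = \frac{1}{-5 + R}$
$X{\left(z \right)} = 0$ ($X{\left(z \right)} = 0 z^{2} = 0$)
$X{\left(G{\left(-2 + 0,2 \right)} \right)} - -30 = 0 - -30 = 0 + 30 = 30$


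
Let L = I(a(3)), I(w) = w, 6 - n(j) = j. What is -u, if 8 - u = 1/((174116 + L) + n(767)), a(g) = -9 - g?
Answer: -1386743/173343 ≈ -8.0000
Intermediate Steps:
n(j) = 6 - j
L = -12 (L = -9 - 1*3 = -9 - 3 = -12)
u = 1386743/173343 (u = 8 - 1/((174116 - 12) + (6 - 1*767)) = 8 - 1/(174104 + (6 - 767)) = 8 - 1/(174104 - 761) = 8 - 1/173343 = 1386743/173343 ≈ 8.0000)
-u = -1*1386743/173343 = -1386743/173343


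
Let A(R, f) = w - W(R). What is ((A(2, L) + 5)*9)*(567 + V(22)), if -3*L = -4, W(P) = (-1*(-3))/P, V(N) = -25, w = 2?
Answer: 26829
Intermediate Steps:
W(P) = 3/P
L = 4/3 (L = -⅓*(-4) = 4/3 ≈ 1.3333)
A(R, f) = 2 - 3/R
((A(2, L) + 5)*9)*(567 + V(22)) = (((2 - 3/2) + 5)*9)*(567 - 25) = (((2 - 3*½) + 5)*9)*542 = (((2 - 3/2) + 5)*9)*542 = ((½ + 5)*9)*542 = ((11/2)*9)*542 = (99/2)*542 = 26829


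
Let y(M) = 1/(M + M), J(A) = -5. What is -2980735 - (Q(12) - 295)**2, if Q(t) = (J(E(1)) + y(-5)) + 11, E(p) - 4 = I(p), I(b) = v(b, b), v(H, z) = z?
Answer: -306431381/100 ≈ -3.0643e+6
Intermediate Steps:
I(b) = b
E(p) = 4 + p
y(M) = 1/(2*M)
Q(t) = 59/10 (Q(t) = (-5 + (1/2)/(-5)) + 11 = (-5 + (1/2)*(-1/5)) + 11 = (-5 - 1/10) + 11 = -51/10 + 11 = 59/10)
-2980735 - (Q(12) - 295)**2 = -2980735 - (59/10 - 295)**2 = -2980735 - (-2891/10)**2 = -2980735 - 1*8357881/100 = -2980735 - 8357881/100 = -306431381/100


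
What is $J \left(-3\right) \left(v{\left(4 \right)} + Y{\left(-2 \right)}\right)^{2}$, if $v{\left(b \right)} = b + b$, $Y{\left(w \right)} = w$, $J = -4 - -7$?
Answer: $-324$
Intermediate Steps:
$J = 3$ ($J = -4 + 7 = 3$)
$v{\left(b \right)} = 2 b$
$J \left(-3\right) \left(v{\left(4 \right)} + Y{\left(-2 \right)}\right)^{2} = 3 \left(-3\right) \left(2 \cdot 4 - 2\right)^{2} = - 9 \left(8 - 2\right)^{2} = - 9 \cdot 6^{2} = \left(-9\right) 36 = -324$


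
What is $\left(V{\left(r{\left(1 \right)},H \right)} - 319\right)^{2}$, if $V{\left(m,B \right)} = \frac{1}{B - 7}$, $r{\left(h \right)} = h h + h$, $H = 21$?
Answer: $\frac{19936225}{196} \approx 1.0172 \cdot 10^{5}$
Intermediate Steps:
$r{\left(h \right)} = h + h^{2}$ ($r{\left(h \right)} = h^{2} + h = h + h^{2}$)
$V{\left(m,B \right)} = \frac{1}{-7 + B}$
$\left(V{\left(r{\left(1 \right)},H \right)} - 319\right)^{2} = \left(\frac{1}{-7 + 21} - 319\right)^{2} = \left(\frac{1}{14} - 319\right)^{2} = \left(- \frac{4465}{14}\right)^{2} = \frac{19936225}{196}$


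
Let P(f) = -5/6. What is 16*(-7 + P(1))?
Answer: -376/3 ≈ -125.33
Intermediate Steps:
P(f) = -5/6 (P(f) = -5*1/6 = -5/6)
16*(-7 + P(1)) = 16*(-7 - 5/6) = 16*(-47/6) = -376/3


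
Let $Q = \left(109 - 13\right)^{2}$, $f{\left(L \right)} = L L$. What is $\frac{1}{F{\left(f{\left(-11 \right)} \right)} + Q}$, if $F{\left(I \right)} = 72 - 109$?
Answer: $\frac{1}{9179} \approx 0.00010894$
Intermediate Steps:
$f{\left(L \right)} = L^{2}$
$F{\left(I \right)} = -37$
$Q = 9216$ ($Q = 96^{2} = 9216$)
$\frac{1}{F{\left(f{\left(-11 \right)} \right)} + Q} = \frac{1}{-37 + 9216} = \frac{1}{9179}$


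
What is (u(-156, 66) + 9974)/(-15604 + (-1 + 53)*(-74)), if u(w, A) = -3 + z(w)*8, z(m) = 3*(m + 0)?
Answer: -6227/19452 ≈ -0.32012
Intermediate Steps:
z(m) = 3*m
u(w, A) = -3 + 24*w (u(w, A) = -3 + (3*w)*8 = -3 + 24*w)
(u(-156, 66) + 9974)/(-15604 + (-1 + 53)*(-74)) = ((-3 + 24*(-156)) + 9974)/(-15604 + (-1 + 53)*(-74)) = ((-3 - 3744) + 9974)/(-15604 + 52*(-74)) = (-3747 + 9974)/(-15604 - 3848) = 6227/(-19452) = 6227*(-1/19452) = -6227/19452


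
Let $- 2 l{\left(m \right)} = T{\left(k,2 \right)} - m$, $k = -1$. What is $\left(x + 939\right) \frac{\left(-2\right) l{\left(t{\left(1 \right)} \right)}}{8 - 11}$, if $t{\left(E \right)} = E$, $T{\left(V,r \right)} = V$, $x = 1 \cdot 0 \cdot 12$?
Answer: $626$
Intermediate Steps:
$x = 0$ ($x = 0 \cdot 12 = 0$)
$l{\left(m \right)} = \frac{1}{2} + \frac{m}{2}$ ($l{\left(m \right)} = - \frac{-1 - m}{2} = \frac{1}{2} + \frac{m}{2}$)
$\left(x + 939\right) \frac{\left(-2\right) l{\left(t{\left(1 \right)} \right)}}{8 - 11} = \left(0 + 939\right) \frac{\left(-2\right) \left(\frac{1}{2} + \frac{1}{2} \cdot 1\right)}{8 - 11} = 939 \frac{\left(-2\right) \left(\frac{1}{2} + \frac{1}{2}\right)}{-3} = 939 \left(-2\right) 1 \left(- \frac{1}{3}\right) = 939 \left(\left(-2\right) \left(- \frac{1}{3}\right)\right) = 939 \cdot \frac{2}{3} = 626$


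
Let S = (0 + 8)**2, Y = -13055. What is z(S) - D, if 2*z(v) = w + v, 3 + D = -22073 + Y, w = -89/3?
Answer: 210889/6 ≈ 35148.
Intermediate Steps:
w = -89/3 (w = -89*1/3 = -89/3 ≈ -29.667)
D = -35131 (D = -3 + (-22073 - 13055) = -3 - 35128 = -35131)
S = 64 (S = 8**2 = 64)
z(v) = -89/6 + v/2 (z(v) = (-89/3 + v)/2 = -89/6 + v/2)
z(S) - D = (-89/6 + (1/2)*64) - 1*(-35131) = (-89/6 + 32) + 35131 = 103/6 + 35131 = 210889/6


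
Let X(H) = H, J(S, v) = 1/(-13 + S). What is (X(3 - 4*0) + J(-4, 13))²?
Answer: 2500/289 ≈ 8.6505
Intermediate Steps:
(X(3 - 4*0) + J(-4, 13))² = ((3 - 4*0) + 1/(-13 - 4))² = ((3 + 0) + 1/(-17))² = (3 - 1/17)² = (50/17)² = 2500/289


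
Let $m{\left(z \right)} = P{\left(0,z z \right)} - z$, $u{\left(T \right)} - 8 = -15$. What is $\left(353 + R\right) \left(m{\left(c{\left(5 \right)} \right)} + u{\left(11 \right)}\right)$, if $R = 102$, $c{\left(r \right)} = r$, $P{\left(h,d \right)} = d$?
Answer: $5915$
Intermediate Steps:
$u{\left(T \right)} = -7$ ($u{\left(T \right)} = 8 - 15 = -7$)
$m{\left(z \right)} = z^{2} - z$ ($m{\left(z \right)} = z z - z = z^{2} - z$)
$\left(353 + R\right) \left(m{\left(c{\left(5 \right)} \right)} + u{\left(11 \right)}\right) = \left(353 + 102\right) \left(5 \left(-1 + 5\right) - 7\right) = 455 \left(5 \cdot 4 - 7\right) = 455 \left(20 - 7\right) = 455 \cdot 13 = 5915$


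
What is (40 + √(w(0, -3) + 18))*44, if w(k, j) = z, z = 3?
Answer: 1760 + 44*√21 ≈ 1961.6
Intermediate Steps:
w(k, j) = 3
(40 + √(w(0, -3) + 18))*44 = (40 + √(3 + 18))*44 = (40 + √21)*44 = 1760 + 44*√21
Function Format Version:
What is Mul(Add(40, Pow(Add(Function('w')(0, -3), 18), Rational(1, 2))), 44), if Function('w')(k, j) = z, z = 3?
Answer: Add(1760, Mul(44, Pow(21, Rational(1, 2)))) ≈ 1961.6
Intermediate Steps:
Function('w')(k, j) = 3
Mul(Add(40, Pow(Add(Function('w')(0, -3), 18), Rational(1, 2))), 44) = Mul(Add(40, Pow(Add(3, 18), Rational(1, 2))), 44) = Mul(Add(40, Pow(21, Rational(1, 2))), 44) = Add(1760, Mul(44, Pow(21, Rational(1, 2))))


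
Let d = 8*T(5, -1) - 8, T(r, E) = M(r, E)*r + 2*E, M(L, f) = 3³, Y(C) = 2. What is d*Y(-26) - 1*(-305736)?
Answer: 307848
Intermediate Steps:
M(L, f) = 27
T(r, E) = 2*E + 27*r (T(r, E) = 27*r + 2*E = 2*E + 27*r)
d = 1056 (d = 8*(2*(-1) + 27*5) - 8 = 8*(-2 + 135) - 8 = 8*133 - 8 = 1064 - 8 = 1056)
d*Y(-26) - 1*(-305736) = 1056*2 - 1*(-305736) = 2112 + 305736 = 307848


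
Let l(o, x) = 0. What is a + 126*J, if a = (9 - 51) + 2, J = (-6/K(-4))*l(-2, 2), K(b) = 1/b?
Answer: -40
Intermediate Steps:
J = 0 (J = -6/(1/(-4))*0 = -6/(-¼)*0 = -6*(-4)*0 = 24*0 = 0)
a = -40 (a = -42 + 2 = -40)
a + 126*J = -40 + 126*0 = -40 + 0 = -40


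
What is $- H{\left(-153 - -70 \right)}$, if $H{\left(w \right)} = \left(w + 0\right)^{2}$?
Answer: $-6889$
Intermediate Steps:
$H{\left(w \right)} = w^{2}$
$- H{\left(-153 - -70 \right)} = - \left(-153 - -70\right)^{2} = - \left(-153 + 70\right)^{2} = - \left(-83\right)^{2} = \left(-1\right) 6889 = -6889$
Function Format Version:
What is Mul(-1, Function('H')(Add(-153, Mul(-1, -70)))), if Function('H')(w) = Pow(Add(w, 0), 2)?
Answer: -6889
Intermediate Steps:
Function('H')(w) = Pow(w, 2)
Mul(-1, Function('H')(Add(-153, Mul(-1, -70)))) = Mul(-1, Pow(Add(-153, Mul(-1, -70)), 2)) = Mul(-1, Pow(Add(-153, 70), 2)) = Mul(-1, Pow(-83, 2)) = Mul(-1, 6889) = -6889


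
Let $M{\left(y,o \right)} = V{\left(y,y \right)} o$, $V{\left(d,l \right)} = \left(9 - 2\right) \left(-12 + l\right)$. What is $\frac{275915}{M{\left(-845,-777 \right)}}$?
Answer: $\frac{275915}{4661223} \approx 0.059194$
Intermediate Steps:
$V{\left(d,l \right)} = -84 + 7 l$ ($V{\left(d,l \right)} = 7 \left(-12 + l\right) = -84 + 7 l$)
$M{\left(y,o \right)} = o \left(-84 + 7 y\right)$ ($M{\left(y,o \right)} = \left(-84 + 7 y\right) o = o \left(-84 + 7 y\right)$)
$\frac{275915}{M{\left(-845,-777 \right)}} = \frac{275915}{7 \left(-777\right) \left(-12 - 845\right)} = \frac{275915}{7 \left(-777\right) \left(-857\right)} = \frac{275915}{4661223}$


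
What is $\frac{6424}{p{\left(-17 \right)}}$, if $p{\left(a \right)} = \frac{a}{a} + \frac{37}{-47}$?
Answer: $\frac{150964}{5} \approx 30193.0$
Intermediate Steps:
$p{\left(a \right)} = \frac{10}{47}$ ($p{\left(a \right)} = 1 + 37 \left(- \frac{1}{47}\right) = 1 - \frac{37}{47} = \frac{10}{47}$)
$\frac{6424}{p{\left(-17 \right)}} = \frac{6424}{\frac{10}{47}} = 6424 \cdot \frac{47}{10} = \frac{150964}{5}$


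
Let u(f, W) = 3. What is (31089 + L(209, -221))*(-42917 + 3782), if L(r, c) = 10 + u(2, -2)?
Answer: -1217176770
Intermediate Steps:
L(r, c) = 13 (L(r, c) = 10 + 3 = 13)
(31089 + L(209, -221))*(-42917 + 3782) = (31089 + 13)*(-42917 + 3782) = 31102*(-39135) = -1217176770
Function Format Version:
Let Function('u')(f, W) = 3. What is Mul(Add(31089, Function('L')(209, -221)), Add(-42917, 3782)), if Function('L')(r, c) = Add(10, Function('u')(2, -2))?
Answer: -1217176770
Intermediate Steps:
Function('L')(r, c) = 13 (Function('L')(r, c) = Add(10, 3) = 13)
Mul(Add(31089, Function('L')(209, -221)), Add(-42917, 3782)) = Mul(Add(31089, 13), Add(-42917, 3782)) = Mul(31102, -39135) = -1217176770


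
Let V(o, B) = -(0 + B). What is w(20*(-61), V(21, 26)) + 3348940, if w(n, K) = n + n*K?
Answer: 3379440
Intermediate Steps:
V(o, B) = -B
w(n, K) = n + K*n
w(20*(-61), V(21, 26)) + 3348940 = (20*(-61))*(1 - 1*26) + 3348940 = -1220*(1 - 26) + 3348940 = -1220*(-25) + 3348940 = 30500 + 3348940 = 3379440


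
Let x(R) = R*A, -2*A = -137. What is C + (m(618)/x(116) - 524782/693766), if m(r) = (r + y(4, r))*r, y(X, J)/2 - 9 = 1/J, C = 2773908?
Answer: 3822973262481504/1378166159 ≈ 2.7740e+6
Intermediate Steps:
A = 137/2 (A = -½*(-137) = 137/2 ≈ 68.500)
y(X, J) = 18 + 2/J
m(r) = r*(18 + r + 2/r) (m(r) = (r + (18 + 2/r))*r = (18 + r + 2/r)*r = r*(18 + r + 2/r))
x(R) = 137*R/2 (x(R) = R*(137/2) = 137*R/2)
C + (m(618)/x(116) - 524782/693766) = 2773908 + ((2 + 618² + 18*618)/(((137/2)*116)) - 524782/693766) = 2773908 + ((2 + 381924 + 11124)/7946 - 524782*1/693766) = 2773908 + (393050*(1/7946) - 262391/346883) = 2773908 + (196525/3973 - 262391/346883) = 2773908 + 67128702132/1378166159 = 3822973262481504/1378166159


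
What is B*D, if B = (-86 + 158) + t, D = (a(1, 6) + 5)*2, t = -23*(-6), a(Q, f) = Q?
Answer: 2520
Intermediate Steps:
t = 138
D = 12 (D = (1 + 5)*2 = 6*2 = 12)
B = 210 (B = (-86 + 158) + 138 = 72 + 138 = 210)
B*D = 210*12 = 2520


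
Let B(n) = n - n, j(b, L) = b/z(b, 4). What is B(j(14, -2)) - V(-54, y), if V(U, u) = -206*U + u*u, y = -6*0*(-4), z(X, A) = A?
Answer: -11124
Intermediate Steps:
j(b, L) = b/4
y = 0 (y = 0*(-4) = 0)
V(U, u) = u² - 206*U (V(U, u) = -206*U + u² = u² - 206*U)
B(n) = 0
B(j(14, -2)) - V(-54, y) = 0 - (0² - 206*(-54)) = 0 - (0 + 11124) = 0 - 1*11124 = 0 - 11124 = -11124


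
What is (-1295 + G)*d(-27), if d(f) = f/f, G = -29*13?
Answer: -1672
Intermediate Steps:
G = -377
d(f) = 1
(-1295 + G)*d(-27) = (-1295 - 377)*1 = -1672*1 = -1672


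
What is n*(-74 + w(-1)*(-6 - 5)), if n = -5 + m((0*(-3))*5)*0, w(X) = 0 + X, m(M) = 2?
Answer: 315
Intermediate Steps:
w(X) = X
n = -5 (n = -5 + 2*0 = -5 + 0 = -5)
n*(-74 + w(-1)*(-6 - 5)) = -5*(-74 - (-6 - 5)) = -5*(-74 - 1*(-11)) = -5*(-74 + 11) = -5*(-63) = 315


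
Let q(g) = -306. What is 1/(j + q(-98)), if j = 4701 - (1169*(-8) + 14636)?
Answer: -1/889 ≈ -0.0011249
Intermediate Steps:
j = -583 (j = 4701 - (-9352 + 14636) = 4701 - 1*5284 = 4701 - 5284 = -583)
1/(j + q(-98)) = 1/(-583 - 306) = 1/(-889) = -1/889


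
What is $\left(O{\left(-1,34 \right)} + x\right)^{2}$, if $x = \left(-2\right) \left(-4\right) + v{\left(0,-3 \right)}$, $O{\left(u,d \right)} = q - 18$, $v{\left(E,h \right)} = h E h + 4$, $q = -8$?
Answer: $196$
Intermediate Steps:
$v{\left(E,h \right)} = 4 + E h^{2}$ ($v{\left(E,h \right)} = E h h + 4 = E h^{2} + 4 = 4 + E h^{2}$)
$O{\left(u,d \right)} = -26$ ($O{\left(u,d \right)} = -8 - 18 = -26$)
$x = 12$ ($x = \left(-2\right) \left(-4\right) + \left(4 + 0 \left(-3\right)^{2}\right) = 8 + \left(4 + 0 \cdot 9\right) = 8 + \left(4 + 0\right) = 8 + 4 = 12$)
$\left(O{\left(-1,34 \right)} + x\right)^{2} = \left(-26 + 12\right)^{2} = \left(-14\right)^{2} = 196$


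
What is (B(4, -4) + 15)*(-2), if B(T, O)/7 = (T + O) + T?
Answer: -86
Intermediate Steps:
B(T, O) = 7*O + 14*T (B(T, O) = 7*((T + O) + T) = 7*((O + T) + T) = 7*(O + 2*T) = 7*O + 14*T)
(B(4, -4) + 15)*(-2) = ((7*(-4) + 14*4) + 15)*(-2) = ((-28 + 56) + 15)*(-2) = (28 + 15)*(-2) = 43*(-2) = -86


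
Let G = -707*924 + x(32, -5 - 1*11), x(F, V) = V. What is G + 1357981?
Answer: 704697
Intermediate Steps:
G = -653284 (G = -707*924 + (-5 - 1*11) = -653268 + (-5 - 11) = -653268 - 16 = -653284)
G + 1357981 = -653284 + 1357981 = 704697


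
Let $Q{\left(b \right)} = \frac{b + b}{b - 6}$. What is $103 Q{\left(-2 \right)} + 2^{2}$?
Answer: $\frac{111}{2} \approx 55.5$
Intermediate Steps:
$Q{\left(b \right)} = \frac{2 b}{-6 + b}$
$103 Q{\left(-2 \right)} + 2^{2} = 103 \cdot 2 \left(-2\right) \frac{1}{-6 - 2} + 2^{2} = 103 \cdot 2 \left(-2\right) \frac{1}{-8} + 4 = 103 \cdot 2 \left(-2\right) \left(- \frac{1}{8}\right) + 4 = 103 \cdot \frac{1}{2} + 4 = \frac{103}{2} + 4 = \frac{111}{2}$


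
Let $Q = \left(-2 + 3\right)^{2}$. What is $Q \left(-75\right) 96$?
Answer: $-7200$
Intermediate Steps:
$Q = 1$ ($Q = 1^{2} = 1$)
$Q \left(-75\right) 96 = 1 \left(-75\right) 96 = \left(-75\right) 96 = -7200$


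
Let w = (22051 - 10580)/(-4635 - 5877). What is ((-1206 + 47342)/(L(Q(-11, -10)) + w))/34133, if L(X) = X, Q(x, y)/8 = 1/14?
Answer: -3394871424/1305553117 ≈ -2.6003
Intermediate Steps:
Q(x, y) = 4/7 (Q(x, y) = 8/14 = 8*(1/14) = 4/7)
w = -11471/10512 (w = 11471/(-10512) = 11471*(-1/10512) = -11471/10512 ≈ -1.0912)
((-1206 + 47342)/(L(Q(-11, -10)) + w))/34133 = ((-1206 + 47342)/(4/7 - 11471/10512))/34133 = (46136/(-38249/73584))*(1/34133) = (46136*(-73584/38249))*(1/34133) = -3394871424/38249*1/34133 = -3394871424/1305553117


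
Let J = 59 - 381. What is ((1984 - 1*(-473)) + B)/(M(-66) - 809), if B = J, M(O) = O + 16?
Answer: -2135/859 ≈ -2.4854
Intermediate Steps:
M(O) = 16 + O
J = -322
B = -322
((1984 - 1*(-473)) + B)/(M(-66) - 809) = ((1984 - 1*(-473)) - 322)/((16 - 66) - 809) = ((1984 + 473) - 322)/(-50 - 809) = (2457 - 322)/(-859) = 2135*(-1/859) = -2135/859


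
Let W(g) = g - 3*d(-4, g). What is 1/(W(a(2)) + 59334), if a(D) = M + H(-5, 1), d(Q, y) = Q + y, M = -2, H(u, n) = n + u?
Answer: 1/59358 ≈ 1.6847e-5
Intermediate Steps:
a(D) = -6 (a(D) = -2 + (1 - 5) = -2 - 4 = -6)
W(g) = 12 - 2*g (W(g) = g - 3*(-4 + g) = g + (12 - 3*g) = 12 - 2*g)
1/(W(a(2)) + 59334) = 1/((12 - 2*(-6)) + 59334) = 1/((12 + 12) + 59334) = 1/(24 + 59334) = 1/59358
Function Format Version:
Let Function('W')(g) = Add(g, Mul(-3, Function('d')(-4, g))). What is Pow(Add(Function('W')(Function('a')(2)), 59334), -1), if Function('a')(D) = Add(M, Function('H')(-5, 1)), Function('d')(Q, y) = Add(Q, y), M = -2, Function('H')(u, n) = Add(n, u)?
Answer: Rational(1, 59358) ≈ 1.6847e-5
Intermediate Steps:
Function('a')(D) = -6 (Function('a')(D) = Add(-2, Add(1, -5)) = Add(-2, -4) = -6)
Function('W')(g) = Add(12, Mul(-2, g)) (Function('W')(g) = Add(g, Mul(-3, Add(-4, g))) = Add(g, Add(12, Mul(-3, g))) = Add(12, Mul(-2, g)))
Pow(Add(Function('W')(Function('a')(2)), 59334), -1) = Pow(Add(Add(12, Mul(-2, -6)), 59334), -1) = Pow(Add(Add(12, 12), 59334), -1) = Pow(Add(24, 59334), -1) = Pow(59358, -1) = Rational(1, 59358)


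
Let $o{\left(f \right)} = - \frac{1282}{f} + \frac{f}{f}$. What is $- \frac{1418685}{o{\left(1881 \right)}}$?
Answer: $- \frac{2668546485}{599} \approx -4.455 \cdot 10^{6}$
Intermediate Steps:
$o{\left(f \right)} = 1 - \frac{1282}{f}$ ($o{\left(f \right)} = - \frac{1282}{f} + 1 = 1 - \frac{1282}{f}$)
$- \frac{1418685}{o{\left(1881 \right)}} = - \frac{1418685}{\frac{1}{1881} \left(-1282 + 1881\right)} = - \frac{1418685}{\frac{1}{1881} \cdot 599} = - \frac{1418685}{\frac{599}{1881}} = \left(-1418685\right) \frac{1881}{599} = - \frac{2668546485}{599}$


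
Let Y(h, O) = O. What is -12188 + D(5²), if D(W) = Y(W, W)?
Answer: -12163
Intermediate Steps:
D(W) = W
-12188 + D(5²) = -12188 + 5² = -12188 + 25 = -12163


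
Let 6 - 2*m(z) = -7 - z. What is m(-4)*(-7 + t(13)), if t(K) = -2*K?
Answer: -297/2 ≈ -148.50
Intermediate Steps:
m(z) = 13/2 + z/2 (m(z) = 3 - (-7 - z)/2 = 3 + (7/2 + z/2) = 13/2 + z/2)
m(-4)*(-7 + t(13)) = (13/2 + (½)*(-4))*(-7 - 2*13) = (13/2 - 2)*(-7 - 26) = (9/2)*(-33) = -297/2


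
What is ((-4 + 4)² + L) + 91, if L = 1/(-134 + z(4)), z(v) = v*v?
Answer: 10737/118 ≈ 90.992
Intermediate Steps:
z(v) = v²
L = -1/118 (L = 1/(-134 + 4²) = 1/(-134 + 16) = 1/(-118) = -1/118 ≈ -0.0084746)
((-4 + 4)² + L) + 91 = ((-4 + 4)² - 1/118) + 91 = (0² - 1/118) + 91 = (0 - 1/118) + 91 = -1/118 + 91 = 10737/118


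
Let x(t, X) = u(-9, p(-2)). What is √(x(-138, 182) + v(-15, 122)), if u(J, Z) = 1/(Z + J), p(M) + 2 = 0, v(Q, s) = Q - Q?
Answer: I*√11/11 ≈ 0.30151*I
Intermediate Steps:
v(Q, s) = 0
p(M) = -2 (p(M) = -2 + 0 = -2)
u(J, Z) = 1/(J + Z)
x(t, X) = -1/11 (x(t, X) = 1/(-9 - 2) = 1/(-11) = -1/11)
√(x(-138, 182) + v(-15, 122)) = √(-1/11 + 0) = √(-1/11) = I*√11/11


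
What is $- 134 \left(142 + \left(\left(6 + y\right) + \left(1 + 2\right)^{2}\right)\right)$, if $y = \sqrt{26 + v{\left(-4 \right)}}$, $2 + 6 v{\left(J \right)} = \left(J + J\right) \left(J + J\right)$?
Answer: $-21038 - \frac{134 \sqrt{327}}{3} \approx -21846.0$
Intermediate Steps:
$v{\left(J \right)} = - \frac{1}{3} + \frac{2 J^{2}}{3}$ ($v{\left(J \right)} = - \frac{1}{3} + \frac{\left(J + J\right) \left(J + J\right)}{6} = - \frac{1}{3} + \frac{2 J 2 J}{6} = - \frac{1}{3} + \frac{4 J^{2}}{6} = - \frac{1}{3} + \frac{2 J^{2}}{3}$)
$y = \frac{\sqrt{327}}{3}$ ($y = \sqrt{26 - \left(\frac{1}{3} - \frac{2 \left(-4\right)^{2}}{3}\right)} = \sqrt{26 + \left(- \frac{1}{3} + \frac{2}{3} \cdot 16\right)} = \sqrt{26 + \left(- \frac{1}{3} + \frac{32}{3}\right)} = \sqrt{26 + \frac{31}{3}} = \sqrt{\frac{109}{3}} = \frac{\sqrt{327}}{3} \approx 6.0277$)
$- 134 \left(142 + \left(\left(6 + y\right) + \left(1 + 2\right)^{2}\right)\right) = - 134 \left(142 + \left(\left(6 + \frac{\sqrt{327}}{3}\right) + \left(1 + 2\right)^{2}\right)\right) = - 134 \left(142 + \left(\left(6 + \frac{\sqrt{327}}{3}\right) + 3^{2}\right)\right) = - 134 \left(142 + \left(\left(6 + \frac{\sqrt{327}}{3}\right) + 9\right)\right) = - 134 \left(142 + \left(15 + \frac{\sqrt{327}}{3}\right)\right) = - 134 \left(157 + \frac{\sqrt{327}}{3}\right) = -21038 - \frac{134 \sqrt{327}}{3}$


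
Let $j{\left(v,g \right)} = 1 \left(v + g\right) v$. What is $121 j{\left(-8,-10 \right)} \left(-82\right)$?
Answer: $-1428768$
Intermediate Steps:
$j{\left(v,g \right)} = v \left(g + v\right)$ ($j{\left(v,g \right)} = 1 \left(g + v\right) v = \left(g + v\right) v = v \left(g + v\right)$)
$121 j{\left(-8,-10 \right)} \left(-82\right) = 121 \left(- 8 \left(-10 - 8\right)\right) \left(-82\right) = 121 \left(\left(-8\right) \left(-18\right)\right) \left(-82\right) = 121 \cdot 144 \left(-82\right) = 17424 \left(-82\right) = -1428768$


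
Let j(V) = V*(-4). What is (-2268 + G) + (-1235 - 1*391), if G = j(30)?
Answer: -4014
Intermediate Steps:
j(V) = -4*V
G = -120 (G = -4*30 = -120)
(-2268 + G) + (-1235 - 1*391) = (-2268 - 120) + (-1235 - 1*391) = -2388 + (-1235 - 391) = -2388 - 1626 = -4014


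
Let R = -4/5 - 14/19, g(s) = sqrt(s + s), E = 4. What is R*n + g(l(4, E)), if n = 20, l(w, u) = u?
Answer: -584/19 + 2*sqrt(2) ≈ -27.908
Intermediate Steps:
g(s) = sqrt(2)*sqrt(s) (g(s) = sqrt(2*s) = sqrt(2)*sqrt(s))
R = -146/95 (R = -4*1/5 - 14*1/19 = -4/5 - 14/19 = -146/95 ≈ -1.5368)
R*n + g(l(4, E)) = -146/95*20 + sqrt(2)*sqrt(4) = -584/19 + sqrt(2)*2 = -584/19 + 2*sqrt(2)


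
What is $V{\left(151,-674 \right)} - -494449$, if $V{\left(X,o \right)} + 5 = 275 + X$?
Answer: $494870$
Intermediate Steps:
$V{\left(X,o \right)} = 270 + X$ ($V{\left(X,o \right)} = -5 + \left(275 + X\right) = 270 + X$)
$V{\left(151,-674 \right)} - -494449 = \left(270 + 151\right) - -494449 = 421 + 494449 = 494870$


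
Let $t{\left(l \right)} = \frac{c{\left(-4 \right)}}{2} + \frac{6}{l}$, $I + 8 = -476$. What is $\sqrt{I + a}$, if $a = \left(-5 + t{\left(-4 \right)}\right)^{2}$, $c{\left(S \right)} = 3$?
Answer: $3 i \sqrt{51} \approx 21.424 i$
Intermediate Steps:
$I = -484$ ($I = -8 - 476 = -484$)
$t{\left(l \right)} = \frac{3}{2} + \frac{6}{l}$
$a = 25$ ($a = \left(-5 + \left(\frac{3}{2} + \frac{6}{-4}\right)\right)^{2} = \left(-5 + \left(\frac{3}{2} + 6 \left(- \frac{1}{4}\right)\right)\right)^{2} = \left(-5 + \left(\frac{3}{2} - \frac{3}{2}\right)\right)^{2} = \left(-5 + 0\right)^{2} = \left(-5\right)^{2} = 25$)
$\sqrt{I + a} = \sqrt{-484 + 25} = \sqrt{-459} = 3 i \sqrt{51}$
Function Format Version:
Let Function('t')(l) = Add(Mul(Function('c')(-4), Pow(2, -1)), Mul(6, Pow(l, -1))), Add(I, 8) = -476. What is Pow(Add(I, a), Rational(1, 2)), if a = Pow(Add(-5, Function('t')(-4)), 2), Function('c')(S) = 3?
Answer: Mul(3, I, Pow(51, Rational(1, 2))) ≈ Mul(21.424, I)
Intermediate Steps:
I = -484 (I = Add(-8, -476) = -484)
Function('t')(l) = Add(Rational(3, 2), Mul(6, Pow(l, -1))) (Function('t')(l) = Add(Mul(3, Pow(2, -1)), Mul(6, Pow(l, -1))) = Add(Mul(3, Rational(1, 2)), Mul(6, Pow(l, -1))) = Add(Rational(3, 2), Mul(6, Pow(l, -1))))
a = 25 (a = Pow(Add(-5, Add(Rational(3, 2), Mul(6, Pow(-4, -1)))), 2) = Pow(Add(-5, Add(Rational(3, 2), Mul(6, Rational(-1, 4)))), 2) = Pow(Add(-5, Add(Rational(3, 2), Rational(-3, 2))), 2) = Pow(Add(-5, 0), 2) = Pow(-5, 2) = 25)
Pow(Add(I, a), Rational(1, 2)) = Pow(Add(-484, 25), Rational(1, 2)) = Pow(-459, Rational(1, 2)) = Mul(3, I, Pow(51, Rational(1, 2)))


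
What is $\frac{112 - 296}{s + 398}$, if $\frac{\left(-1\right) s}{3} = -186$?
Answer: $- \frac{46}{239} \approx -0.19247$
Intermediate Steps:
$s = 558$ ($s = \left(-3\right) \left(-186\right) = 558$)
$\frac{112 - 296}{s + 398} = \frac{112 - 296}{558 + 398} = - \frac{184}{956} = \left(-184\right) \frac{1}{956} = - \frac{46}{239}$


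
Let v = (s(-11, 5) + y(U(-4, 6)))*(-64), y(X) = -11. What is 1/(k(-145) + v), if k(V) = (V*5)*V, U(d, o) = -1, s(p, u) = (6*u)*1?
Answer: 1/103909 ≈ 9.6238e-6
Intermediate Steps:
s(p, u) = 6*u
k(V) = 5*V² (k(V) = (5*V)*V = 5*V²)
v = -1216 (v = (6*5 - 11)*(-64) = (30 - 11)*(-64) = 19*(-64) = -1216)
1/(k(-145) + v) = 1/(5*(-145)² - 1216) = 1/(5*21025 - 1216) = 1/(105125 - 1216) = 1/103909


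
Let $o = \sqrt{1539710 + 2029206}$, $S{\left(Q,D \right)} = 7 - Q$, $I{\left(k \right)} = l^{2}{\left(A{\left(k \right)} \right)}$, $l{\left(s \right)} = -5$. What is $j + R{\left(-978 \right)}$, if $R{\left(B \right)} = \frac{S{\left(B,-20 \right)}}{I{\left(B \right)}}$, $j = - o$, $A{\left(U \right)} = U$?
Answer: $\frac{197}{5} - 2 \sqrt{892229} \approx -1849.8$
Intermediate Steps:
$I{\left(k \right)} = 25$ ($I{\left(k \right)} = \left(-5\right)^{2} = 25$)
$o = 2 \sqrt{892229}$ ($o = \sqrt{3568916} = 2 \sqrt{892229} \approx 1889.2$)
$j = - 2 \sqrt{892229} \approx -1889.2$
$R{\left(B \right)} = \frac{7}{25} - \frac{B}{25}$ ($R{\left(B \right)} = \frac{7 - B}{25} = \left(7 - B\right) \frac{1}{25} = \frac{7}{25} - \frac{B}{25}$)
$j + R{\left(-978 \right)} = - 2 \sqrt{892229} + \left(\frac{7}{25} - - \frac{978}{25}\right) = - 2 \sqrt{892229} + \left(\frac{7}{25} + \frac{978}{25}\right) = - 2 \sqrt{892229} + \frac{197}{5} = \frac{197}{5} - 2 \sqrt{892229}$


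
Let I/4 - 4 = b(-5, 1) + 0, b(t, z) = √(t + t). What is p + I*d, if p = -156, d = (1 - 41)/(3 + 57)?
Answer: -500/3 - 8*I*√10/3 ≈ -166.67 - 8.4327*I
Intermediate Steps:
b(t, z) = √2*√t (b(t, z) = √(2*t) = √2*√t)
d = -⅔ (d = -40/60 = -40*1/60 = -⅔ ≈ -0.66667)
I = 16 + 4*I*√10 (I = 16 + 4*(√2*√(-5) + 0) = 16 + 4*(√2*(I*√5) + 0) = 16 + 4*(I*√10 + 0) = 16 + 4*(I*√10) = 16 + 4*I*√10 ≈ 16.0 + 12.649*I)
p + I*d = -156 + (16 + 4*I*√10)*(-⅔) = -156 + (-32/3 - 8*I*√10/3) = -500/3 - 8*I*√10/3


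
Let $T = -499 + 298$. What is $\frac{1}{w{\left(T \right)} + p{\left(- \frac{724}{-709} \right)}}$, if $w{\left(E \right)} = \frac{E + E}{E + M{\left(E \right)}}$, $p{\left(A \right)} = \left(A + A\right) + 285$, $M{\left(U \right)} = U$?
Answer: $\frac{709}{204222} \approx 0.0034717$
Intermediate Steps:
$T = -201$
$p{\left(A \right)} = 285 + 2 A$ ($p{\left(A \right)} = 2 A + 285 = 285 + 2 A$)
$w{\left(E \right)} = 1$ ($w{\left(E \right)} = \frac{E + E}{E + E} = \frac{2 E}{2 E} = 2 E \frac{1}{2 E} = 1$)
$\frac{1}{w{\left(T \right)} + p{\left(- \frac{724}{-709} \right)}} = \frac{1}{1 + \left(285 + 2 \left(- \frac{724}{-709}\right)\right)} = \frac{1}{1 + \left(285 + 2 \left(\left(-724\right) \left(- \frac{1}{709}\right)\right)\right)} = \frac{1}{1 + \left(285 + 2 \cdot \frac{724}{709}\right)} = \frac{1}{1 + \left(285 + \frac{1448}{709}\right)} = \frac{1}{1 + \frac{203513}{709}} = \frac{1}{\frac{204222}{709}} = \frac{709}{204222}$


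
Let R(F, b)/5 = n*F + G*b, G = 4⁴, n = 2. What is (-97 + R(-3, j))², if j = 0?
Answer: 16129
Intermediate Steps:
G = 256
R(F, b) = 10*F + 1280*b (R(F, b) = 5*(2*F + 256*b) = 10*F + 1280*b)
(-97 + R(-3, j))² = (-97 + (10*(-3) + 1280*0))² = (-97 + (-30 + 0))² = (-97 - 30)² = (-127)² = 16129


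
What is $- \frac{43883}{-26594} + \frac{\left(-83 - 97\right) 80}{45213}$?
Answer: $\frac{533709493}{400798174} \approx 1.3316$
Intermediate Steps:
$- \frac{43883}{-26594} + \frac{\left(-83 - 97\right) 80}{45213} = \left(-43883\right) \left(- \frac{1}{26594}\right) + \left(-180\right) 80 \cdot \frac{1}{45213} = \frac{43883}{26594} - \frac{4800}{15071} = \frac{533709493}{400798174}$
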